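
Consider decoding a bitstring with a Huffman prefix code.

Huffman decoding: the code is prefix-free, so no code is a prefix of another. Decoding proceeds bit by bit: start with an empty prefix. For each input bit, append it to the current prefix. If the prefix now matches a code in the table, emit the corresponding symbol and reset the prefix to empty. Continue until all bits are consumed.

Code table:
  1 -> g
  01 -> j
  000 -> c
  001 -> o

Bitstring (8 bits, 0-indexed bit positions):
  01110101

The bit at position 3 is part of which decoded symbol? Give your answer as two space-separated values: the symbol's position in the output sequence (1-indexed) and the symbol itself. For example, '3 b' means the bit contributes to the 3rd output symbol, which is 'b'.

Bit 0: prefix='0' (no match yet)
Bit 1: prefix='01' -> emit 'j', reset
Bit 2: prefix='1' -> emit 'g', reset
Bit 3: prefix='1' -> emit 'g', reset
Bit 4: prefix='0' (no match yet)
Bit 5: prefix='01' -> emit 'j', reset
Bit 6: prefix='0' (no match yet)
Bit 7: prefix='01' -> emit 'j', reset

Answer: 3 g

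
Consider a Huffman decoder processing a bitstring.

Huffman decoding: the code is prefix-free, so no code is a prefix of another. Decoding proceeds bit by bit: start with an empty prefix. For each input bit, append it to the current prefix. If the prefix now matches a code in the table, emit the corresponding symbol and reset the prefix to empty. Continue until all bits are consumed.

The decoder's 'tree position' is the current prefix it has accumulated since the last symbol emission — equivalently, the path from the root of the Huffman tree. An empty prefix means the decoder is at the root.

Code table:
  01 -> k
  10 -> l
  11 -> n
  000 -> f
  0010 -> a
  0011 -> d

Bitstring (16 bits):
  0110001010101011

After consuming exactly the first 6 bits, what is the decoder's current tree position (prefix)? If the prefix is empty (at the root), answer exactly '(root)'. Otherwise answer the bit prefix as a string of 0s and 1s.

Bit 0: prefix='0' (no match yet)
Bit 1: prefix='01' -> emit 'k', reset
Bit 2: prefix='1' (no match yet)
Bit 3: prefix='10' -> emit 'l', reset
Bit 4: prefix='0' (no match yet)
Bit 5: prefix='00' (no match yet)

Answer: 00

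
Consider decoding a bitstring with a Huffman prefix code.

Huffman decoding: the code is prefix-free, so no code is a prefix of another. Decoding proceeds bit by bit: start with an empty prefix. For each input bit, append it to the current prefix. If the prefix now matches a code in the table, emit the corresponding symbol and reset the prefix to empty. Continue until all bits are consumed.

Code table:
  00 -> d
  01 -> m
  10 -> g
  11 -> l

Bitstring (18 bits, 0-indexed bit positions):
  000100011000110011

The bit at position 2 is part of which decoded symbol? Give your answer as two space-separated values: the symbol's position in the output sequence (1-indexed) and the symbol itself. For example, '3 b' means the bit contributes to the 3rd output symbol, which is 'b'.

Answer: 2 m

Derivation:
Bit 0: prefix='0' (no match yet)
Bit 1: prefix='00' -> emit 'd', reset
Bit 2: prefix='0' (no match yet)
Bit 3: prefix='01' -> emit 'm', reset
Bit 4: prefix='0' (no match yet)
Bit 5: prefix='00' -> emit 'd', reset
Bit 6: prefix='0' (no match yet)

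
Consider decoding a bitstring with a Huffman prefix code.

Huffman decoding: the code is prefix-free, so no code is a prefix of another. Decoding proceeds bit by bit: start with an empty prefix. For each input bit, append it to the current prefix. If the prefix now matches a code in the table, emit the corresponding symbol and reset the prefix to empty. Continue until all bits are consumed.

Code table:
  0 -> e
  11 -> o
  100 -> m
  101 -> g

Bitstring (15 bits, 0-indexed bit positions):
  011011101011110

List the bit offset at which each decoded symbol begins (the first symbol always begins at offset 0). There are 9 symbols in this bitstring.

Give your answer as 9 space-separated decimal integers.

Bit 0: prefix='0' -> emit 'e', reset
Bit 1: prefix='1' (no match yet)
Bit 2: prefix='11' -> emit 'o', reset
Bit 3: prefix='0' -> emit 'e', reset
Bit 4: prefix='1' (no match yet)
Bit 5: prefix='11' -> emit 'o', reset
Bit 6: prefix='1' (no match yet)
Bit 7: prefix='10' (no match yet)
Bit 8: prefix='101' -> emit 'g', reset
Bit 9: prefix='0' -> emit 'e', reset
Bit 10: prefix='1' (no match yet)
Bit 11: prefix='11' -> emit 'o', reset
Bit 12: prefix='1' (no match yet)
Bit 13: prefix='11' -> emit 'o', reset
Bit 14: prefix='0' -> emit 'e', reset

Answer: 0 1 3 4 6 9 10 12 14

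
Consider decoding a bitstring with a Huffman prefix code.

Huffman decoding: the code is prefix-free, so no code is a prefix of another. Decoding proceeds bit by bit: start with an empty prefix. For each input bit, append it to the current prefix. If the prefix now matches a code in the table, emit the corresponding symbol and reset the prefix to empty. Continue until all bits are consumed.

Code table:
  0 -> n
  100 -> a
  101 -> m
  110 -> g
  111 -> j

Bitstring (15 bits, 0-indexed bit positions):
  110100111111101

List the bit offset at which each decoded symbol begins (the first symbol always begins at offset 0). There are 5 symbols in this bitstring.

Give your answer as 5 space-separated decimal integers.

Answer: 0 3 6 9 12

Derivation:
Bit 0: prefix='1' (no match yet)
Bit 1: prefix='11' (no match yet)
Bit 2: prefix='110' -> emit 'g', reset
Bit 3: prefix='1' (no match yet)
Bit 4: prefix='10' (no match yet)
Bit 5: prefix='100' -> emit 'a', reset
Bit 6: prefix='1' (no match yet)
Bit 7: prefix='11' (no match yet)
Bit 8: prefix='111' -> emit 'j', reset
Bit 9: prefix='1' (no match yet)
Bit 10: prefix='11' (no match yet)
Bit 11: prefix='111' -> emit 'j', reset
Bit 12: prefix='1' (no match yet)
Bit 13: prefix='10' (no match yet)
Bit 14: prefix='101' -> emit 'm', reset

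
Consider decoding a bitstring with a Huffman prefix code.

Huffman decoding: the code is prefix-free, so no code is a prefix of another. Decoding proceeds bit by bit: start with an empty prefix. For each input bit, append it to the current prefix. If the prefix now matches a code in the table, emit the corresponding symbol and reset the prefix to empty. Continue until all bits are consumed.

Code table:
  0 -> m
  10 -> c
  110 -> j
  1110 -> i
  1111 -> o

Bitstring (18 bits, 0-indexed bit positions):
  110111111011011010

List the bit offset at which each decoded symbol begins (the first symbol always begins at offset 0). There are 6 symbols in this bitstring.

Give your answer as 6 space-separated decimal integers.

Answer: 0 3 7 10 13 16

Derivation:
Bit 0: prefix='1' (no match yet)
Bit 1: prefix='11' (no match yet)
Bit 2: prefix='110' -> emit 'j', reset
Bit 3: prefix='1' (no match yet)
Bit 4: prefix='11' (no match yet)
Bit 5: prefix='111' (no match yet)
Bit 6: prefix='1111' -> emit 'o', reset
Bit 7: prefix='1' (no match yet)
Bit 8: prefix='11' (no match yet)
Bit 9: prefix='110' -> emit 'j', reset
Bit 10: prefix='1' (no match yet)
Bit 11: prefix='11' (no match yet)
Bit 12: prefix='110' -> emit 'j', reset
Bit 13: prefix='1' (no match yet)
Bit 14: prefix='11' (no match yet)
Bit 15: prefix='110' -> emit 'j', reset
Bit 16: prefix='1' (no match yet)
Bit 17: prefix='10' -> emit 'c', reset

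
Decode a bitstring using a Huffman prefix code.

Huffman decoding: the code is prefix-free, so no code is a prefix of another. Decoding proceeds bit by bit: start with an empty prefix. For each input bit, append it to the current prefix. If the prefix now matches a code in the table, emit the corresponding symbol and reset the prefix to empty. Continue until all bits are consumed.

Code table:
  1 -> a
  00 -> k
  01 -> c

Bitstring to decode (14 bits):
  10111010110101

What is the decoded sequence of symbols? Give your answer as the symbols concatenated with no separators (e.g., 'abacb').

Answer: acaaccacc

Derivation:
Bit 0: prefix='1' -> emit 'a', reset
Bit 1: prefix='0' (no match yet)
Bit 2: prefix='01' -> emit 'c', reset
Bit 3: prefix='1' -> emit 'a', reset
Bit 4: prefix='1' -> emit 'a', reset
Bit 5: prefix='0' (no match yet)
Bit 6: prefix='01' -> emit 'c', reset
Bit 7: prefix='0' (no match yet)
Bit 8: prefix='01' -> emit 'c', reset
Bit 9: prefix='1' -> emit 'a', reset
Bit 10: prefix='0' (no match yet)
Bit 11: prefix='01' -> emit 'c', reset
Bit 12: prefix='0' (no match yet)
Bit 13: prefix='01' -> emit 'c', reset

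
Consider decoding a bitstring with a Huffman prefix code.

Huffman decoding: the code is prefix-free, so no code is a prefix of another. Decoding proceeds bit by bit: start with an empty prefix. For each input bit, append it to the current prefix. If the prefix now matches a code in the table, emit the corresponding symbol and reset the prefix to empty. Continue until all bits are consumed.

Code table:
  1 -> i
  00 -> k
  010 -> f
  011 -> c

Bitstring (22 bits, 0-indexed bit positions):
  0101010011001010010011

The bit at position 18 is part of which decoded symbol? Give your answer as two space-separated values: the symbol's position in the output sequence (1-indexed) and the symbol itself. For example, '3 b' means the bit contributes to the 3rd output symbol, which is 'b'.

Bit 0: prefix='0' (no match yet)
Bit 1: prefix='01' (no match yet)
Bit 2: prefix='010' -> emit 'f', reset
Bit 3: prefix='1' -> emit 'i', reset
Bit 4: prefix='0' (no match yet)
Bit 5: prefix='01' (no match yet)
Bit 6: prefix='010' -> emit 'f', reset
Bit 7: prefix='0' (no match yet)
Bit 8: prefix='01' (no match yet)
Bit 9: prefix='011' -> emit 'c', reset
Bit 10: prefix='0' (no match yet)
Bit 11: prefix='00' -> emit 'k', reset
Bit 12: prefix='1' -> emit 'i', reset
Bit 13: prefix='0' (no match yet)
Bit 14: prefix='01' (no match yet)
Bit 15: prefix='010' -> emit 'f', reset
Bit 16: prefix='0' (no match yet)
Bit 17: prefix='01' (no match yet)
Bit 18: prefix='010' -> emit 'f', reset
Bit 19: prefix='0' (no match yet)
Bit 20: prefix='01' (no match yet)
Bit 21: prefix='011' -> emit 'c', reset

Answer: 8 f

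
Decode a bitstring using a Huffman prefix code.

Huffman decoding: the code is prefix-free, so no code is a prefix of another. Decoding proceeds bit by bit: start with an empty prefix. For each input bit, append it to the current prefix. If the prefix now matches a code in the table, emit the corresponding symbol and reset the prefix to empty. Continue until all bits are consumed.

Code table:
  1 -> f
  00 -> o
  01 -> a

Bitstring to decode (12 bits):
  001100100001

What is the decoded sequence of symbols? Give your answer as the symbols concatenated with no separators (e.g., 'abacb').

Answer: offofoof

Derivation:
Bit 0: prefix='0' (no match yet)
Bit 1: prefix='00' -> emit 'o', reset
Bit 2: prefix='1' -> emit 'f', reset
Bit 3: prefix='1' -> emit 'f', reset
Bit 4: prefix='0' (no match yet)
Bit 5: prefix='00' -> emit 'o', reset
Bit 6: prefix='1' -> emit 'f', reset
Bit 7: prefix='0' (no match yet)
Bit 8: prefix='00' -> emit 'o', reset
Bit 9: prefix='0' (no match yet)
Bit 10: prefix='00' -> emit 'o', reset
Bit 11: prefix='1' -> emit 'f', reset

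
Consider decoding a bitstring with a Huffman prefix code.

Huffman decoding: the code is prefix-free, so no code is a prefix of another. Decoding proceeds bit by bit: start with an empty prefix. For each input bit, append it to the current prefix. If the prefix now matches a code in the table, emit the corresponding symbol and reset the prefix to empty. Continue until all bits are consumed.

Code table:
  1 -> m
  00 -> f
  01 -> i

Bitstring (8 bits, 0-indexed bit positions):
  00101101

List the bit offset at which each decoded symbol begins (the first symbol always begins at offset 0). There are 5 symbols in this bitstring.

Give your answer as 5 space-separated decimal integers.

Bit 0: prefix='0' (no match yet)
Bit 1: prefix='00' -> emit 'f', reset
Bit 2: prefix='1' -> emit 'm', reset
Bit 3: prefix='0' (no match yet)
Bit 4: prefix='01' -> emit 'i', reset
Bit 5: prefix='1' -> emit 'm', reset
Bit 6: prefix='0' (no match yet)
Bit 7: prefix='01' -> emit 'i', reset

Answer: 0 2 3 5 6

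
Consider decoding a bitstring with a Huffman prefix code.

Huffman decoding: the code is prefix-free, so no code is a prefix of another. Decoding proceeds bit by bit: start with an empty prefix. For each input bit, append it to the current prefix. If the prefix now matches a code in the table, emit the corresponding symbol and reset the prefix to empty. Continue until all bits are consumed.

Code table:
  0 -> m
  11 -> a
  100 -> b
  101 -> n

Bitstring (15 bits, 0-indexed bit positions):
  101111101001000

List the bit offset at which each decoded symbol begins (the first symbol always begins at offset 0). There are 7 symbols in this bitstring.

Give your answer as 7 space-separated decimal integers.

Bit 0: prefix='1' (no match yet)
Bit 1: prefix='10' (no match yet)
Bit 2: prefix='101' -> emit 'n', reset
Bit 3: prefix='1' (no match yet)
Bit 4: prefix='11' -> emit 'a', reset
Bit 5: prefix='1' (no match yet)
Bit 6: prefix='11' -> emit 'a', reset
Bit 7: prefix='0' -> emit 'm', reset
Bit 8: prefix='1' (no match yet)
Bit 9: prefix='10' (no match yet)
Bit 10: prefix='100' -> emit 'b', reset
Bit 11: prefix='1' (no match yet)
Bit 12: prefix='10' (no match yet)
Bit 13: prefix='100' -> emit 'b', reset
Bit 14: prefix='0' -> emit 'm', reset

Answer: 0 3 5 7 8 11 14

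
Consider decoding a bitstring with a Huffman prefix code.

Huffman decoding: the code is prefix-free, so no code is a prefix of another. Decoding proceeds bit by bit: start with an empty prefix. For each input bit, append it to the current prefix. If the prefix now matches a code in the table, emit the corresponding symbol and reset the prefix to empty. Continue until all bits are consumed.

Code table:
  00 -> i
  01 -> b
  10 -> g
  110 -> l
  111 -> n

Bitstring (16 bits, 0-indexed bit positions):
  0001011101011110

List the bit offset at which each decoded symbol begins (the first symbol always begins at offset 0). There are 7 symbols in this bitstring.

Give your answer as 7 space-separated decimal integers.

Bit 0: prefix='0' (no match yet)
Bit 1: prefix='00' -> emit 'i', reset
Bit 2: prefix='0' (no match yet)
Bit 3: prefix='01' -> emit 'b', reset
Bit 4: prefix='0' (no match yet)
Bit 5: prefix='01' -> emit 'b', reset
Bit 6: prefix='1' (no match yet)
Bit 7: prefix='11' (no match yet)
Bit 8: prefix='110' -> emit 'l', reset
Bit 9: prefix='1' (no match yet)
Bit 10: prefix='10' -> emit 'g', reset
Bit 11: prefix='1' (no match yet)
Bit 12: prefix='11' (no match yet)
Bit 13: prefix='111' -> emit 'n', reset
Bit 14: prefix='1' (no match yet)
Bit 15: prefix='10' -> emit 'g', reset

Answer: 0 2 4 6 9 11 14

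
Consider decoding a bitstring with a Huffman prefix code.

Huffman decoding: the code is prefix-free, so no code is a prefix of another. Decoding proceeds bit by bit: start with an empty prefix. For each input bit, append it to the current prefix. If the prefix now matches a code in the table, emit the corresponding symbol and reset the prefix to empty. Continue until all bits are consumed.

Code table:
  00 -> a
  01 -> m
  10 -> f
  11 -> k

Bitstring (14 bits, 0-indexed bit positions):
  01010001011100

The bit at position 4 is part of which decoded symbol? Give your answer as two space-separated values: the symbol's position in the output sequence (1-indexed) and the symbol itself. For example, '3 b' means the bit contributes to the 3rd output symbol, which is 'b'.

Bit 0: prefix='0' (no match yet)
Bit 1: prefix='01' -> emit 'm', reset
Bit 2: prefix='0' (no match yet)
Bit 3: prefix='01' -> emit 'm', reset
Bit 4: prefix='0' (no match yet)
Bit 5: prefix='00' -> emit 'a', reset
Bit 6: prefix='0' (no match yet)
Bit 7: prefix='01' -> emit 'm', reset
Bit 8: prefix='0' (no match yet)

Answer: 3 a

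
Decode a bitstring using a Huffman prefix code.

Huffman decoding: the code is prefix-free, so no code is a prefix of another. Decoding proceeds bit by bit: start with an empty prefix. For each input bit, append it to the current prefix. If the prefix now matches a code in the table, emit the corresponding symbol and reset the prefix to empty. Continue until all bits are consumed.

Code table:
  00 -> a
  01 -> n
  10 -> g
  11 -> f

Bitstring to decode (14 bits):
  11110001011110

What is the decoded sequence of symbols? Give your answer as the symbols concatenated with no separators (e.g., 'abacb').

Bit 0: prefix='1' (no match yet)
Bit 1: prefix='11' -> emit 'f', reset
Bit 2: prefix='1' (no match yet)
Bit 3: prefix='11' -> emit 'f', reset
Bit 4: prefix='0' (no match yet)
Bit 5: prefix='00' -> emit 'a', reset
Bit 6: prefix='0' (no match yet)
Bit 7: prefix='01' -> emit 'n', reset
Bit 8: prefix='0' (no match yet)
Bit 9: prefix='01' -> emit 'n', reset
Bit 10: prefix='1' (no match yet)
Bit 11: prefix='11' -> emit 'f', reset
Bit 12: prefix='1' (no match yet)
Bit 13: prefix='10' -> emit 'g', reset

Answer: ffannfg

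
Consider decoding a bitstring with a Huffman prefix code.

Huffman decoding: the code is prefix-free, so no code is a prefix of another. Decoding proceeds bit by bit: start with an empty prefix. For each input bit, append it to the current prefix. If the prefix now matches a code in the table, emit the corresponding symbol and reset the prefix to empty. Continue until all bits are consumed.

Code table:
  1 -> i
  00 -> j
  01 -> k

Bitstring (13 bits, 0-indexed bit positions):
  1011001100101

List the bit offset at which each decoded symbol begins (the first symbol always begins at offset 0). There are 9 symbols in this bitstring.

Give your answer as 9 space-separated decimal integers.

Bit 0: prefix='1' -> emit 'i', reset
Bit 1: prefix='0' (no match yet)
Bit 2: prefix='01' -> emit 'k', reset
Bit 3: prefix='1' -> emit 'i', reset
Bit 4: prefix='0' (no match yet)
Bit 5: prefix='00' -> emit 'j', reset
Bit 6: prefix='1' -> emit 'i', reset
Bit 7: prefix='1' -> emit 'i', reset
Bit 8: prefix='0' (no match yet)
Bit 9: prefix='00' -> emit 'j', reset
Bit 10: prefix='1' -> emit 'i', reset
Bit 11: prefix='0' (no match yet)
Bit 12: prefix='01' -> emit 'k', reset

Answer: 0 1 3 4 6 7 8 10 11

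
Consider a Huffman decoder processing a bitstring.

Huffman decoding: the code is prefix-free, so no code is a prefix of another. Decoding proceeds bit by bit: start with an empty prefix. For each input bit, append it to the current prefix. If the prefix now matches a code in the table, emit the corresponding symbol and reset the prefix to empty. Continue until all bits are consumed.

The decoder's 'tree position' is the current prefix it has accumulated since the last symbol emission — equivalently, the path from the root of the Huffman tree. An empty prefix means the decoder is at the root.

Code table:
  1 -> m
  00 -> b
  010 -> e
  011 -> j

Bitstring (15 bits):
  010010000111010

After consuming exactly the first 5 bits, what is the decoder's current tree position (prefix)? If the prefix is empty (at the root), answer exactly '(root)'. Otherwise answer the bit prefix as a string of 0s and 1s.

Answer: 01

Derivation:
Bit 0: prefix='0' (no match yet)
Bit 1: prefix='01' (no match yet)
Bit 2: prefix='010' -> emit 'e', reset
Bit 3: prefix='0' (no match yet)
Bit 4: prefix='01' (no match yet)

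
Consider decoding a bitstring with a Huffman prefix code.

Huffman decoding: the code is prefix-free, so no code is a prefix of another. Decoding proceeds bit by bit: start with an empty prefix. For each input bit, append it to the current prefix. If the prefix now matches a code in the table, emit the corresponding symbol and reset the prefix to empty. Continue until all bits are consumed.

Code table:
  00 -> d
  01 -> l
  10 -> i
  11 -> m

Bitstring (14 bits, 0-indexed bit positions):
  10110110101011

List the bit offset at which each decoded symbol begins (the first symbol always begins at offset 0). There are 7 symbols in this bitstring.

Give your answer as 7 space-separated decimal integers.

Bit 0: prefix='1' (no match yet)
Bit 1: prefix='10' -> emit 'i', reset
Bit 2: prefix='1' (no match yet)
Bit 3: prefix='11' -> emit 'm', reset
Bit 4: prefix='0' (no match yet)
Bit 5: prefix='01' -> emit 'l', reset
Bit 6: prefix='1' (no match yet)
Bit 7: prefix='10' -> emit 'i', reset
Bit 8: prefix='1' (no match yet)
Bit 9: prefix='10' -> emit 'i', reset
Bit 10: prefix='1' (no match yet)
Bit 11: prefix='10' -> emit 'i', reset
Bit 12: prefix='1' (no match yet)
Bit 13: prefix='11' -> emit 'm', reset

Answer: 0 2 4 6 8 10 12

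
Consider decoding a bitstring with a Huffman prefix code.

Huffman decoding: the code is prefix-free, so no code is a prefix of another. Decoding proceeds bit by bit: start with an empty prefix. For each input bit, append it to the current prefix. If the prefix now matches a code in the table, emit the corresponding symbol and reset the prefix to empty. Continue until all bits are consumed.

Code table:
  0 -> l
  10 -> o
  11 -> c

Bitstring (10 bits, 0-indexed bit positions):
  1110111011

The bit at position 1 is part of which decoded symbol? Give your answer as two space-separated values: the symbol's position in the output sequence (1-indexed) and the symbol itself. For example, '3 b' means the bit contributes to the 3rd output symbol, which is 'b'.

Bit 0: prefix='1' (no match yet)
Bit 1: prefix='11' -> emit 'c', reset
Bit 2: prefix='1' (no match yet)
Bit 3: prefix='10' -> emit 'o', reset
Bit 4: prefix='1' (no match yet)
Bit 5: prefix='11' -> emit 'c', reset

Answer: 1 c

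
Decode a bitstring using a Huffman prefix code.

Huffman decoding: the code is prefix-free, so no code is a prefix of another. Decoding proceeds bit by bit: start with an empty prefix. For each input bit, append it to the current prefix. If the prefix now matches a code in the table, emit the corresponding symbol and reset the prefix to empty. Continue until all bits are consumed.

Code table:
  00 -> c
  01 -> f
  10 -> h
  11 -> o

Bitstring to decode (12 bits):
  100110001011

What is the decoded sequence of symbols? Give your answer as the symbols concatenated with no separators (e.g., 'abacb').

Bit 0: prefix='1' (no match yet)
Bit 1: prefix='10' -> emit 'h', reset
Bit 2: prefix='0' (no match yet)
Bit 3: prefix='01' -> emit 'f', reset
Bit 4: prefix='1' (no match yet)
Bit 5: prefix='10' -> emit 'h', reset
Bit 6: prefix='0' (no match yet)
Bit 7: prefix='00' -> emit 'c', reset
Bit 8: prefix='1' (no match yet)
Bit 9: prefix='10' -> emit 'h', reset
Bit 10: prefix='1' (no match yet)
Bit 11: prefix='11' -> emit 'o', reset

Answer: hfhcho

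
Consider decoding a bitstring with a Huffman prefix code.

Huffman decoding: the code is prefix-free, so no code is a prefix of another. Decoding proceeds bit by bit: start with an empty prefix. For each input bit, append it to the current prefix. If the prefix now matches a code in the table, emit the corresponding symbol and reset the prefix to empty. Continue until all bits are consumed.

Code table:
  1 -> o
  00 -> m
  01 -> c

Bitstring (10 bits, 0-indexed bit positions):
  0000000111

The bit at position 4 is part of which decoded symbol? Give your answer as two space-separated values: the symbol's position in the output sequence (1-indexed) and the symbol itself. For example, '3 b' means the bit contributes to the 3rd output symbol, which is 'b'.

Answer: 3 m

Derivation:
Bit 0: prefix='0' (no match yet)
Bit 1: prefix='00' -> emit 'm', reset
Bit 2: prefix='0' (no match yet)
Bit 3: prefix='00' -> emit 'm', reset
Bit 4: prefix='0' (no match yet)
Bit 5: prefix='00' -> emit 'm', reset
Bit 6: prefix='0' (no match yet)
Bit 7: prefix='01' -> emit 'c', reset
Bit 8: prefix='1' -> emit 'o', reset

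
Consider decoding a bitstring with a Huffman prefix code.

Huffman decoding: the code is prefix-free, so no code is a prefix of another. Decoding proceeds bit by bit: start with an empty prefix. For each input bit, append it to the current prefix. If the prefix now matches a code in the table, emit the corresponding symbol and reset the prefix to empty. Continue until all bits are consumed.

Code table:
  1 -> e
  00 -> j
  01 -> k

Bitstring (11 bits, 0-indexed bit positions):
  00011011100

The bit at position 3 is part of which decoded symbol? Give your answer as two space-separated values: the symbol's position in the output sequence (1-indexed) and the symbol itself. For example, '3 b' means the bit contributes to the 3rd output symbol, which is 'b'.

Answer: 2 k

Derivation:
Bit 0: prefix='0' (no match yet)
Bit 1: prefix='00' -> emit 'j', reset
Bit 2: prefix='0' (no match yet)
Bit 3: prefix='01' -> emit 'k', reset
Bit 4: prefix='1' -> emit 'e', reset
Bit 5: prefix='0' (no match yet)
Bit 6: prefix='01' -> emit 'k', reset
Bit 7: prefix='1' -> emit 'e', reset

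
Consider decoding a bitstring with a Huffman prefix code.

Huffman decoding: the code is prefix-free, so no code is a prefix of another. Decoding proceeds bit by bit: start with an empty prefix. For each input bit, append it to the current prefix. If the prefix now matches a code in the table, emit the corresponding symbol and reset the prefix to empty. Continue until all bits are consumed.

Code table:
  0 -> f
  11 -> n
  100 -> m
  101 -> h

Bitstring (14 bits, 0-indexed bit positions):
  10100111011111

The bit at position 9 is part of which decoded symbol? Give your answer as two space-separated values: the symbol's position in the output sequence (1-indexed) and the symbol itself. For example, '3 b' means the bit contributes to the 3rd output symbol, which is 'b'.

Answer: 5 h

Derivation:
Bit 0: prefix='1' (no match yet)
Bit 1: prefix='10' (no match yet)
Bit 2: prefix='101' -> emit 'h', reset
Bit 3: prefix='0' -> emit 'f', reset
Bit 4: prefix='0' -> emit 'f', reset
Bit 5: prefix='1' (no match yet)
Bit 6: prefix='11' -> emit 'n', reset
Bit 7: prefix='1' (no match yet)
Bit 8: prefix='10' (no match yet)
Bit 9: prefix='101' -> emit 'h', reset
Bit 10: prefix='1' (no match yet)
Bit 11: prefix='11' -> emit 'n', reset
Bit 12: prefix='1' (no match yet)
Bit 13: prefix='11' -> emit 'n', reset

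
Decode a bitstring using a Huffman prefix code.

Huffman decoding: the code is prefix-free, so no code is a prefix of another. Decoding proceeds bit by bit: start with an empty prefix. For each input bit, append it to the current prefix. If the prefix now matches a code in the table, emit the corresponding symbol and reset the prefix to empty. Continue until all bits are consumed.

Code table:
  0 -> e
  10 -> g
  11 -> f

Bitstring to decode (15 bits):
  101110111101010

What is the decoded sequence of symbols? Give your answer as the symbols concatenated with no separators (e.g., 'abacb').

Bit 0: prefix='1' (no match yet)
Bit 1: prefix='10' -> emit 'g', reset
Bit 2: prefix='1' (no match yet)
Bit 3: prefix='11' -> emit 'f', reset
Bit 4: prefix='1' (no match yet)
Bit 5: prefix='10' -> emit 'g', reset
Bit 6: prefix='1' (no match yet)
Bit 7: prefix='11' -> emit 'f', reset
Bit 8: prefix='1' (no match yet)
Bit 9: prefix='11' -> emit 'f', reset
Bit 10: prefix='0' -> emit 'e', reset
Bit 11: prefix='1' (no match yet)
Bit 12: prefix='10' -> emit 'g', reset
Bit 13: prefix='1' (no match yet)
Bit 14: prefix='10' -> emit 'g', reset

Answer: gfgffegg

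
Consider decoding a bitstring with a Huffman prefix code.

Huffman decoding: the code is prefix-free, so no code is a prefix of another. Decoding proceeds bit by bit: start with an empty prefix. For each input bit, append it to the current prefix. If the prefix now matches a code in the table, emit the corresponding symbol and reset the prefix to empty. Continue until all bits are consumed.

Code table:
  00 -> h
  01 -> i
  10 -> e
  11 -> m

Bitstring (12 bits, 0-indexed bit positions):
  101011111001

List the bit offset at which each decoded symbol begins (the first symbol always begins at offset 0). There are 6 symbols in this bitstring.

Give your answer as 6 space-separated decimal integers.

Bit 0: prefix='1' (no match yet)
Bit 1: prefix='10' -> emit 'e', reset
Bit 2: prefix='1' (no match yet)
Bit 3: prefix='10' -> emit 'e', reset
Bit 4: prefix='1' (no match yet)
Bit 5: prefix='11' -> emit 'm', reset
Bit 6: prefix='1' (no match yet)
Bit 7: prefix='11' -> emit 'm', reset
Bit 8: prefix='1' (no match yet)
Bit 9: prefix='10' -> emit 'e', reset
Bit 10: prefix='0' (no match yet)
Bit 11: prefix='01' -> emit 'i', reset

Answer: 0 2 4 6 8 10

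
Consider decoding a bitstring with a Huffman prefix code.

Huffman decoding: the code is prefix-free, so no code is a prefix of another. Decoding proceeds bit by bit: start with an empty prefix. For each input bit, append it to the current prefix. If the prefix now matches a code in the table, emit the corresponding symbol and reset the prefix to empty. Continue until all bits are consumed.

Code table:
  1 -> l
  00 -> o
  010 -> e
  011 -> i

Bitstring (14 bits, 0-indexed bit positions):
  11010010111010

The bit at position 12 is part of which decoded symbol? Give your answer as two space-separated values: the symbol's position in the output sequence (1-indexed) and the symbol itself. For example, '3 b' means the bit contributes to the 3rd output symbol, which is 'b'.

Bit 0: prefix='1' -> emit 'l', reset
Bit 1: prefix='1' -> emit 'l', reset
Bit 2: prefix='0' (no match yet)
Bit 3: prefix='01' (no match yet)
Bit 4: prefix='010' -> emit 'e', reset
Bit 5: prefix='0' (no match yet)
Bit 6: prefix='01' (no match yet)
Bit 7: prefix='010' -> emit 'e', reset
Bit 8: prefix='1' -> emit 'l', reset
Bit 9: prefix='1' -> emit 'l', reset
Bit 10: prefix='1' -> emit 'l', reset
Bit 11: prefix='0' (no match yet)
Bit 12: prefix='01' (no match yet)
Bit 13: prefix='010' -> emit 'e', reset

Answer: 8 e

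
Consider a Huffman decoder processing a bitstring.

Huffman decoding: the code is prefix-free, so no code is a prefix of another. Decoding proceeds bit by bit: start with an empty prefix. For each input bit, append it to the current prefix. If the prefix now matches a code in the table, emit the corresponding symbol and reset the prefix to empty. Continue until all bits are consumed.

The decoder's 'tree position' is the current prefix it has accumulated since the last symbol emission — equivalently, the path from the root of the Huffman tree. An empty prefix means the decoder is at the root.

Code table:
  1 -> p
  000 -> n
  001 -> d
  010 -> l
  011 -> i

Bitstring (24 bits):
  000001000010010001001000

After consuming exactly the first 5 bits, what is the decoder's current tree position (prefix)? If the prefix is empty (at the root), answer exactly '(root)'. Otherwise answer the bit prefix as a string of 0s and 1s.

Answer: 00

Derivation:
Bit 0: prefix='0' (no match yet)
Bit 1: prefix='00' (no match yet)
Bit 2: prefix='000' -> emit 'n', reset
Bit 3: prefix='0' (no match yet)
Bit 4: prefix='00' (no match yet)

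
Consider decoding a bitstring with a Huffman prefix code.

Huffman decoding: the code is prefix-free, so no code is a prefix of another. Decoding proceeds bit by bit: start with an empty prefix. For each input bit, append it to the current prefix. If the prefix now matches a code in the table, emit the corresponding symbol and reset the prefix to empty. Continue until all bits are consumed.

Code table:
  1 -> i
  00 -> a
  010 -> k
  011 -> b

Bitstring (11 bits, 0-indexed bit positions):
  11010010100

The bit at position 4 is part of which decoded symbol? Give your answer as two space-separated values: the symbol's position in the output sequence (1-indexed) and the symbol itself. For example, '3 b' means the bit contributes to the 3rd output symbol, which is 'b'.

Answer: 3 k

Derivation:
Bit 0: prefix='1' -> emit 'i', reset
Bit 1: prefix='1' -> emit 'i', reset
Bit 2: prefix='0' (no match yet)
Bit 3: prefix='01' (no match yet)
Bit 4: prefix='010' -> emit 'k', reset
Bit 5: prefix='0' (no match yet)
Bit 6: prefix='01' (no match yet)
Bit 7: prefix='010' -> emit 'k', reset
Bit 8: prefix='1' -> emit 'i', reset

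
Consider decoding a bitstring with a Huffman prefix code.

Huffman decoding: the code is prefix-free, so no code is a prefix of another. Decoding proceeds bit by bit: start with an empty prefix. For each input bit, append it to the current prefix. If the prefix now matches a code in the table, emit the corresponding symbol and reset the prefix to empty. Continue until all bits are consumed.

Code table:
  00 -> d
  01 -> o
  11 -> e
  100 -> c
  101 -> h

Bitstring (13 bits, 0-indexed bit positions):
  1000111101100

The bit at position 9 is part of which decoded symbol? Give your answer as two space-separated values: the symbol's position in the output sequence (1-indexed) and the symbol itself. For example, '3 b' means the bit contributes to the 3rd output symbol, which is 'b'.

Bit 0: prefix='1' (no match yet)
Bit 1: prefix='10' (no match yet)
Bit 2: prefix='100' -> emit 'c', reset
Bit 3: prefix='0' (no match yet)
Bit 4: prefix='01' -> emit 'o', reset
Bit 5: prefix='1' (no match yet)
Bit 6: prefix='11' -> emit 'e', reset
Bit 7: prefix='1' (no match yet)
Bit 8: prefix='10' (no match yet)
Bit 9: prefix='101' -> emit 'h', reset
Bit 10: prefix='1' (no match yet)
Bit 11: prefix='10' (no match yet)
Bit 12: prefix='100' -> emit 'c', reset

Answer: 4 h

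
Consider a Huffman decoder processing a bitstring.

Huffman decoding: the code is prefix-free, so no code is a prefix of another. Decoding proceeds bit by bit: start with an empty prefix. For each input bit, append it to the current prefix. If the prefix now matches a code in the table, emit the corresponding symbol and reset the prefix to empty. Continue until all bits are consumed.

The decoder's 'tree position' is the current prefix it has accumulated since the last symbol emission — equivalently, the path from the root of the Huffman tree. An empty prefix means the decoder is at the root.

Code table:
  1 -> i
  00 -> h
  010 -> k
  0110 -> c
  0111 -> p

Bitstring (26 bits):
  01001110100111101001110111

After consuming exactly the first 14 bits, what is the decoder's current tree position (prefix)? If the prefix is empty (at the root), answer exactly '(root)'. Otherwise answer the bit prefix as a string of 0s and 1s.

Bit 0: prefix='0' (no match yet)
Bit 1: prefix='01' (no match yet)
Bit 2: prefix='010' -> emit 'k', reset
Bit 3: prefix='0' (no match yet)
Bit 4: prefix='01' (no match yet)
Bit 5: prefix='011' (no match yet)
Bit 6: prefix='0111' -> emit 'p', reset
Bit 7: prefix='0' (no match yet)
Bit 8: prefix='01' (no match yet)
Bit 9: prefix='010' -> emit 'k', reset
Bit 10: prefix='0' (no match yet)
Bit 11: prefix='01' (no match yet)
Bit 12: prefix='011' (no match yet)
Bit 13: prefix='0111' -> emit 'p', reset

Answer: (root)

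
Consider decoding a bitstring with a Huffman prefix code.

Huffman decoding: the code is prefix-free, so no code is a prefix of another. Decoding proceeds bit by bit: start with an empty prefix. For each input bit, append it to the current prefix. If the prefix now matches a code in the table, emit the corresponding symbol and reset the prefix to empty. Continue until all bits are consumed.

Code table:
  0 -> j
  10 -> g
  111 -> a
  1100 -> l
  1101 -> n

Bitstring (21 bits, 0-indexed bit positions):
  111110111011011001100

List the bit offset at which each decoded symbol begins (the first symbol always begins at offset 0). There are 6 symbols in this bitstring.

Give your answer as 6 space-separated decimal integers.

Answer: 0 3 7 11 13 17

Derivation:
Bit 0: prefix='1' (no match yet)
Bit 1: prefix='11' (no match yet)
Bit 2: prefix='111' -> emit 'a', reset
Bit 3: prefix='1' (no match yet)
Bit 4: prefix='11' (no match yet)
Bit 5: prefix='110' (no match yet)
Bit 6: prefix='1101' -> emit 'n', reset
Bit 7: prefix='1' (no match yet)
Bit 8: prefix='11' (no match yet)
Bit 9: prefix='110' (no match yet)
Bit 10: prefix='1101' -> emit 'n', reset
Bit 11: prefix='1' (no match yet)
Bit 12: prefix='10' -> emit 'g', reset
Bit 13: prefix='1' (no match yet)
Bit 14: prefix='11' (no match yet)
Bit 15: prefix='110' (no match yet)
Bit 16: prefix='1100' -> emit 'l', reset
Bit 17: prefix='1' (no match yet)
Bit 18: prefix='11' (no match yet)
Bit 19: prefix='110' (no match yet)
Bit 20: prefix='1100' -> emit 'l', reset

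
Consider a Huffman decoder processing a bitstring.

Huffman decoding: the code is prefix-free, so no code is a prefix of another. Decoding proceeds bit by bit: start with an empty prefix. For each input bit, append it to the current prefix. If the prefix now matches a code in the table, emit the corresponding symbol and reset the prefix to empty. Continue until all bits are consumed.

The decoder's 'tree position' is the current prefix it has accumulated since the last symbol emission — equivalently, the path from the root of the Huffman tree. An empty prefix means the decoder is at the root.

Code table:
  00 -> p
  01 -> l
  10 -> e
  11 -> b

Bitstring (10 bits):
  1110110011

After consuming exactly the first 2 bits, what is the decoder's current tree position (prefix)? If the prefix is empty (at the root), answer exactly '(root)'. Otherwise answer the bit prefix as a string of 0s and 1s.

Bit 0: prefix='1' (no match yet)
Bit 1: prefix='11' -> emit 'b', reset

Answer: (root)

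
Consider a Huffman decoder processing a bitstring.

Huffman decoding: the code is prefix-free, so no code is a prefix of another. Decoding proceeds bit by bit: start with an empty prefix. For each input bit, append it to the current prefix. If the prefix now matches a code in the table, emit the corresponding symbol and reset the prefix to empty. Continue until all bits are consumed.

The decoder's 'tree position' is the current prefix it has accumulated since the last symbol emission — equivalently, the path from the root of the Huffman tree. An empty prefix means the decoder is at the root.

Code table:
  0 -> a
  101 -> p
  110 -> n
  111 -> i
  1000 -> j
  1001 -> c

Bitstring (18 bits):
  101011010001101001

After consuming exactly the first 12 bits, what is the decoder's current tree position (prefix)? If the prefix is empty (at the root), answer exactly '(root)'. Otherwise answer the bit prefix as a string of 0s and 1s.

Answer: 1

Derivation:
Bit 0: prefix='1' (no match yet)
Bit 1: prefix='10' (no match yet)
Bit 2: prefix='101' -> emit 'p', reset
Bit 3: prefix='0' -> emit 'a', reset
Bit 4: prefix='1' (no match yet)
Bit 5: prefix='11' (no match yet)
Bit 6: prefix='110' -> emit 'n', reset
Bit 7: prefix='1' (no match yet)
Bit 8: prefix='10' (no match yet)
Bit 9: prefix='100' (no match yet)
Bit 10: prefix='1000' -> emit 'j', reset
Bit 11: prefix='1' (no match yet)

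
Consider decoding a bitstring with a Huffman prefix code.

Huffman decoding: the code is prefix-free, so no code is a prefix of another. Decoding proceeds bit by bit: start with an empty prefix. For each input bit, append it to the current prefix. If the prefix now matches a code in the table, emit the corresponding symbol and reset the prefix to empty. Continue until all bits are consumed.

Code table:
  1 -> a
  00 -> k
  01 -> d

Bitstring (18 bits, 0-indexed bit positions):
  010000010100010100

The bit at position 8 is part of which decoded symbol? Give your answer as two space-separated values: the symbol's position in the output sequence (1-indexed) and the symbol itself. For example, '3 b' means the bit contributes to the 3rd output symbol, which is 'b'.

Bit 0: prefix='0' (no match yet)
Bit 1: prefix='01' -> emit 'd', reset
Bit 2: prefix='0' (no match yet)
Bit 3: prefix='00' -> emit 'k', reset
Bit 4: prefix='0' (no match yet)
Bit 5: prefix='00' -> emit 'k', reset
Bit 6: prefix='0' (no match yet)
Bit 7: prefix='01' -> emit 'd', reset
Bit 8: prefix='0' (no match yet)
Bit 9: prefix='01' -> emit 'd', reset
Bit 10: prefix='0' (no match yet)
Bit 11: prefix='00' -> emit 'k', reset
Bit 12: prefix='0' (no match yet)

Answer: 5 d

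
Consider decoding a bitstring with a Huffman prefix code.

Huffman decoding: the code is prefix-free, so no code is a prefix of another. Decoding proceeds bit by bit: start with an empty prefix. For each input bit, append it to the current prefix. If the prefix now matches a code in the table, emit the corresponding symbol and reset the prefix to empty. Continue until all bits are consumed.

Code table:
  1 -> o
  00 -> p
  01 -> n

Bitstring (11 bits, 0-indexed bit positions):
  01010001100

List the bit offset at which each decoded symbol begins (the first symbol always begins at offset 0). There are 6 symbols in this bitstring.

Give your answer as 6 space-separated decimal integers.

Answer: 0 2 4 6 8 9

Derivation:
Bit 0: prefix='0' (no match yet)
Bit 1: prefix='01' -> emit 'n', reset
Bit 2: prefix='0' (no match yet)
Bit 3: prefix='01' -> emit 'n', reset
Bit 4: prefix='0' (no match yet)
Bit 5: prefix='00' -> emit 'p', reset
Bit 6: prefix='0' (no match yet)
Bit 7: prefix='01' -> emit 'n', reset
Bit 8: prefix='1' -> emit 'o', reset
Bit 9: prefix='0' (no match yet)
Bit 10: prefix='00' -> emit 'p', reset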